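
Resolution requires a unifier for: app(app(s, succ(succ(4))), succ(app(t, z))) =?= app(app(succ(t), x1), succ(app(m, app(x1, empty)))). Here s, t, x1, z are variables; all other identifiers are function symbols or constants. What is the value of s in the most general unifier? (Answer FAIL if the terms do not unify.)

succ(m)

Decompose app/2: app(s, succ(succ(4))) =?= app(succ(t), x1),  succ(app(t, z)) =?= succ(app(m, app(x1, empty))).
Decompose app/2: s =?= succ(t),  succ(succ(4)) =?= x1.
Bind s := succ(t); no other remaining equation mentions s.
Bind x1 := succ(succ(4)); substituting into the remaining equation gives: succ(app(t, z)) =?= succ(app(m, app(succ(succ(4)), empty))).
Decompose succ/1: app(t, z) =?= app(m, app(succ(succ(4)), empty)).
Decompose app/2: t =?= m,  z =?= app(succ(succ(4)), empty).
Bind t := m; no other remaining equation mentions t. Substituting into the earlier binding gives s := succ(m).
Bind z := app(succ(succ(4)), empty).
MGU = { s := succ(m), x1 := succ(succ(4)), t := m, z := app(succ(succ(4)), empty) }, so s := succ(m).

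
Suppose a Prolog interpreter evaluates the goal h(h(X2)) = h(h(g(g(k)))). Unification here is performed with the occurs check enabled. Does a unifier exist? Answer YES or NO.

YES

Decompose h/1: h(X2) = h(g(g(k))).
Decompose h/1: X2 = g(g(k)).
Bind X2 := g(g(k)).
No equations remain and no clash or occurs-check failure arose, so a unifier exists.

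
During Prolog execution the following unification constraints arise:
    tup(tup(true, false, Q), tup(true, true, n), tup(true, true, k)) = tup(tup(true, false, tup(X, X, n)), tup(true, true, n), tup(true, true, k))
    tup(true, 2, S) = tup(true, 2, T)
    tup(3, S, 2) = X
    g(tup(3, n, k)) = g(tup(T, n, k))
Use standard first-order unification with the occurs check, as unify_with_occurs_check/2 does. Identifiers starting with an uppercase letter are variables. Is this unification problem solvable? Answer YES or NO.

Decompose tup/3: tup(true, false, Q) = tup(true, false, tup(X, X, n)),  tup(true, true, n) = tup(true, true, n),  tup(true, true, k) = tup(true, true, k).
Decompose tup/3: true = true,  false = false,  Q = tup(X, X, n).
Delete trivial equation true = true.
Delete trivial equation false = false.
Bind Q := tup(X, X, n); no other remaining equation mentions Q.
Delete trivial equation tup(true, true, n) = tup(true, true, n).
Delete trivial equation tup(true, true, k) = tup(true, true, k).
Decompose tup/3: true = true,  2 = 2,  S = T.
Delete trivial equation true = true.
Delete trivial equation 2 = 2.
Bind S := T; substituting into the one remaining equation that mentions S gives: tup(3, T, 2) = X.
Bind X := tup(3, T, 2); no other remaining equation mentions X. Substituting into the earlier binding gives Q := tup(tup(3, T, 2), tup(3, T, 2), n).
Decompose g/1: tup(3, n, k) = tup(T, n, k).
Decompose tup/3: 3 = T,  n = n,  k = k.
Bind T := 3; no other remaining equation mentions T. Substituting into the earlier bindings gives Q := tup(tup(3, 3, 2), tup(3, 3, 2), n), S := 3, X := tup(3, 3, 2).
Delete trivial equation n = n.
Delete trivial equation k = k.
No equations remain and no clash or occurs-check failure arose, so a unifier exists.

YES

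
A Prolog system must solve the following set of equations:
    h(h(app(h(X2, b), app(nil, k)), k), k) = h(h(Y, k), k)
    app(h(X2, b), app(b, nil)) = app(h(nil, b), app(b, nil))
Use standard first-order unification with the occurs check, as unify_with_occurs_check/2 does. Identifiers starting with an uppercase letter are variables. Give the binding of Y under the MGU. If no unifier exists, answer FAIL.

Decompose h/2: h(app(h(X2, b), app(nil, k)), k) = h(Y, k),  k = k.
Decompose h/2: app(h(X2, b), app(nil, k)) = Y,  k = k.
Bind Y := app(h(X2, b), app(nil, k)); no other remaining equation mentions Y.
Delete trivial equation k = k.
Delete trivial equation k = k.
Decompose app/2: h(X2, b) = h(nil, b),  app(b, nil) = app(b, nil).
Decompose h/2: X2 = nil,  b = b.
Bind X2 := nil; no other remaining equation mentions X2. Substituting into the earlier binding gives Y := app(h(nil, b), app(nil, k)).
Delete trivial equation b = b.
Delete trivial equation app(b, nil) = app(b, nil).
MGU = { Y ↦ app(h(nil, b), app(nil, k)), X2 ↦ nil }, so Y ↦ app(h(nil, b), app(nil, k)).

app(h(nil, b), app(nil, k))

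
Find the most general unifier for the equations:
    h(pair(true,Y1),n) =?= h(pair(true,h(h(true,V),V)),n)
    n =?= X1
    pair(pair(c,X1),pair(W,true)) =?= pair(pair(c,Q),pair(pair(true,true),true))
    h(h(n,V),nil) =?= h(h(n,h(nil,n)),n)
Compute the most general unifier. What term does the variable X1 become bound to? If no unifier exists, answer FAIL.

FAIL

Decompose h/2: pair(true,Y1) =?= pair(true,h(h(true,V),V)),  n =?= n.
Decompose pair/2: true =?= true,  Y1 =?= h(h(true,V),V).
Delete trivial equation true =?= true.
Bind Y1 := h(h(true,V),V); no other remaining equation mentions Y1.
Delete trivial equation n =?= n.
Bind X1 := n; substituting into the one remaining equation that mentions X1 gives: pair(pair(c,n),pair(W,true)) =?= pair(pair(c,Q),pair(pair(true,true),true)).
Decompose pair/2: pair(c,n) =?= pair(c,Q),  pair(W,true) =?= pair(pair(true,true),true).
Decompose pair/2: c =?= c,  n =?= Q.
Delete trivial equation c =?= c.
Bind Q := n; no other remaining equation mentions Q.
Decompose pair/2: W =?= pair(true,true),  true =?= true.
Bind W := pair(true,true); no other remaining equation mentions W.
Delete trivial equation true =?= true.
Decompose h/2: h(n,V) =?= h(n,h(nil,n)),  nil =?= n.
Decompose h/2: n =?= n,  V =?= h(nil,n).
Delete trivial equation n =?= n.
Bind V := h(nil,n); no other remaining equation mentions V. Substituting into the earlier binding gives Y1 := h(h(true,h(nil,n)),h(nil,n)).
Clash: constants nil and n differ; no unifier exists.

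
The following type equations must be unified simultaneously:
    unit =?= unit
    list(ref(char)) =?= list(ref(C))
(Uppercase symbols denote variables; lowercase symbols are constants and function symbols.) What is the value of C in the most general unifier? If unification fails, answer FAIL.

char

Delete trivial equation unit =?= unit.
Decompose list/1: ref(char) =?= ref(C).
Decompose ref/1: char =?= C.
Bind C := char.
MGU = { C := char }, so C := char.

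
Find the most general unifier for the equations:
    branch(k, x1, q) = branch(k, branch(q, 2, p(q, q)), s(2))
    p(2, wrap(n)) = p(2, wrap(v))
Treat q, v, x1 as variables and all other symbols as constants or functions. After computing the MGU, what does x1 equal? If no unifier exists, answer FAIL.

Decompose branch/3: k = k,  x1 = branch(q, 2, p(q, q)),  q = s(2).
Delete trivial equation k = k.
Bind x1 := branch(q, 2, p(q, q)); no other remaining equation mentions x1.
Bind q := s(2); no other remaining equation mentions q. Substituting into the earlier binding gives x1 := branch(s(2), 2, p(s(2), s(2))).
Decompose p/2: 2 = 2,  wrap(n) = wrap(v).
Delete trivial equation 2 = 2.
Decompose wrap/1: n = v.
Bind v := n.
MGU = { x1 ↦ branch(s(2), 2, p(s(2), s(2))), q ↦ s(2), v ↦ n }, so x1 ↦ branch(s(2), 2, p(s(2), s(2))).

branch(s(2), 2, p(s(2), s(2)))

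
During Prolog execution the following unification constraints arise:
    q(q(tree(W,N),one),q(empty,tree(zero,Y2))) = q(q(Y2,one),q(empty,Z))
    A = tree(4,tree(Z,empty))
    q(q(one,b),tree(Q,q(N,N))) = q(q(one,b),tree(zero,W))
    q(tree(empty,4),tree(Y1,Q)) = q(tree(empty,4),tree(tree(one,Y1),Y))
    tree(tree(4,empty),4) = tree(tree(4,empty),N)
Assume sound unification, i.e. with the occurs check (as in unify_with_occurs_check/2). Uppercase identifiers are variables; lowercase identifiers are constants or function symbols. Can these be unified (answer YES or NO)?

NO

Decompose q/2: q(tree(W,N),one) = q(Y2,one),  q(empty,tree(zero,Y2)) = q(empty,Z).
Decompose q/2: tree(W,N) = Y2,  one = one.
Bind Y2 := tree(W,N); substituting into the one remaining equation that mentions Y2 gives: q(empty,tree(zero,tree(W,N))) = q(empty,Z).
Delete trivial equation one = one.
Decompose q/2: empty = empty,  tree(zero,tree(W,N)) = Z.
Delete trivial equation empty = empty.
Bind Z := tree(zero,tree(W,N)); substituting into the one remaining equation that mentions Z gives: A = tree(4,tree(tree(zero,tree(W,N)),empty)).
Bind A := tree(4,tree(tree(zero,tree(W,N)),empty)); no other remaining equation mentions A.
Decompose q/2: q(one,b) = q(one,b),  tree(Q,q(N,N)) = tree(zero,W).
Delete trivial equation q(one,b) = q(one,b).
Decompose tree/2: Q = zero,  q(N,N) = W.
Bind Q := zero; substituting into the one remaining equation that mentions Q gives: q(tree(empty,4),tree(Y1,zero)) = q(tree(empty,4),tree(tree(one,Y1),Y)).
Bind W := q(N,N); no other remaining equation mentions W. Substituting into the earlier bindings gives Y2 := tree(q(N,N),N), Z := tree(zero,tree(q(N,N),N)), A := tree(4,tree(tree(zero,tree(q(N,N),N)),empty)).
Decompose q/2: tree(empty,4) = tree(empty,4),  tree(Y1,zero) = tree(tree(one,Y1),Y).
Delete trivial equation tree(empty,4) = tree(empty,4).
Decompose tree/2: Y1 = tree(one,Y1),  zero = Y.
Occurs check fails: Y1 occurs in tree(one,Y1); the equation Y1 = tree(one,Y1) has no finite solution.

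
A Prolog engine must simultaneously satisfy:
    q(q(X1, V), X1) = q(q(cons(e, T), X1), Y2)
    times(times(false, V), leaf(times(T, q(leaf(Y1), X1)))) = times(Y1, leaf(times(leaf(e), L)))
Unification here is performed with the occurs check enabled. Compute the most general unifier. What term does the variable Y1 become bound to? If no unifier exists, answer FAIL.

times(false, cons(e, leaf(e)))

Decompose q/2: q(X1, V) = q(cons(e, T), X1),  X1 = Y2.
Decompose q/2: X1 = cons(e, T),  V = X1.
Bind X1 := cons(e, T); substituting into the remaining equations gives: V = cons(e, T),  cons(e, T) = Y2,  times(times(false, V), leaf(times(T, q(leaf(Y1), cons(e, T))))) = times(Y1, leaf(times(leaf(e), L))).
Bind V := cons(e, T); substituting into the one remaining equation that mentions V gives: times(times(false, cons(e, T)), leaf(times(T, q(leaf(Y1), cons(e, T))))) = times(Y1, leaf(times(leaf(e), L))).
Bind Y2 := cons(e, T); no other remaining equation mentions Y2.
Decompose times/2: times(false, cons(e, T)) = Y1,  leaf(times(T, q(leaf(Y1), cons(e, T)))) = leaf(times(leaf(e), L)).
Bind Y1 := times(false, cons(e, T)); substituting into the remaining equation gives: leaf(times(T, q(leaf(times(false, cons(e, T))), cons(e, T)))) = leaf(times(leaf(e), L)).
Decompose leaf/1: times(T, q(leaf(times(false, cons(e, T))), cons(e, T))) = times(leaf(e), L).
Decompose times/2: T = leaf(e),  q(leaf(times(false, cons(e, T))), cons(e, T)) = L.
Bind T := leaf(e); substituting into the remaining equation gives: q(leaf(times(false, cons(e, leaf(e)))), cons(e, leaf(e))) = L. Substituting into the earlier bindings gives X1 := cons(e, leaf(e)), V := cons(e, leaf(e)), Y2 := cons(e, leaf(e)), Y1 := times(false, cons(e, leaf(e))).
Bind L := q(leaf(times(false, cons(e, leaf(e)))), cons(e, leaf(e))).
MGU = { X1 ↦ cons(e, leaf(e)), V ↦ cons(e, leaf(e)), Y2 ↦ cons(e, leaf(e)), Y1 ↦ times(false, cons(e, leaf(e))), T ↦ leaf(e), L ↦ q(leaf(times(false, cons(e, leaf(e)))), cons(e, leaf(e))) }, so Y1 ↦ times(false, cons(e, leaf(e))).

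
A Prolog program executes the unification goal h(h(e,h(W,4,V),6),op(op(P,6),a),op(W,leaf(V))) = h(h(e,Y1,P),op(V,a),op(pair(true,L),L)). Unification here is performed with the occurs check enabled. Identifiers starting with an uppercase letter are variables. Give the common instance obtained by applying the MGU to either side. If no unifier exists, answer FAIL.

Decompose h/3: h(e,h(W,4,V),6) = h(e,Y1,P),  op(op(P,6),a) = op(V,a),  op(W,leaf(V)) = op(pair(true,L),L).
Decompose h/3: e = e,  h(W,4,V) = Y1,  6 = P.
Delete trivial equation e = e.
Bind Y1 := h(W,4,V); no other remaining equation mentions Y1.
Bind P := 6; substituting into the one remaining equation that mentions P gives: op(op(6,6),a) = op(V,a).
Decompose op/2: op(6,6) = V,  a = a.
Bind V := op(6,6); substituting into the one remaining equation that mentions V gives: op(W,leaf(op(6,6))) = op(pair(true,L),L). Substituting into the earlier binding gives Y1 := h(W,4,op(6,6)).
Delete trivial equation a = a.
Decompose op/2: W = pair(true,L),  leaf(op(6,6)) = L.
Bind W := pair(true,L); no other remaining equation mentions W. Substituting into the earlier binding gives Y1 := h(pair(true,L),4,op(6,6)).
Bind L := leaf(op(6,6)). Substituting into the earlier bindings gives Y1 := h(pair(true,leaf(op(6,6))),4,op(6,6)), W := pair(true,leaf(op(6,6))).
Applying the MGU to either side gives h(h(e,h(pair(true,leaf(op(6,6))),4,op(6,6)),6),op(op(6,6),a),op(pair(true,leaf(op(6,6))),leaf(op(6,6)))).

h(h(e,h(pair(true,leaf(op(6,6))),4,op(6,6)),6),op(op(6,6),a),op(pair(true,leaf(op(6,6))),leaf(op(6,6))))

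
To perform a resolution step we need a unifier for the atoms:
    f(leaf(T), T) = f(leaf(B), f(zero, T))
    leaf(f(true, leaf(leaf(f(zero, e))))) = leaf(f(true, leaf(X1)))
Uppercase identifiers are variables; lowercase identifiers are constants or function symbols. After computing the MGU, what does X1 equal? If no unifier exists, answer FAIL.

FAIL

Decompose f/2: leaf(T) = leaf(B),  T = f(zero, T).
Decompose leaf/1: T = B.
Bind T := B; substituting into the one remaining equation that mentions T gives: B = f(zero, B).
Occurs check fails: B occurs in f(zero, B); the equation B = f(zero, B) has no finite solution.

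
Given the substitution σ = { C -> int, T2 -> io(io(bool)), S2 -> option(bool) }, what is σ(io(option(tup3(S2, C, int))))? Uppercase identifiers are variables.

Replace each occurrence of C with int.
Replace each occurrence of S2 with option(bool).
Result: io(option(tup3(option(bool), int, int))).

io(option(tup3(option(bool), int, int)))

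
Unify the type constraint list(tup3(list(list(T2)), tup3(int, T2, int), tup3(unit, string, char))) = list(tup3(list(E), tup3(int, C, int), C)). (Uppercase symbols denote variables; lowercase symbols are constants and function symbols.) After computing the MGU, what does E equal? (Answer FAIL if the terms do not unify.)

list(tup3(unit, string, char))

Decompose list/1: tup3(list(list(T2)), tup3(int, T2, int), tup3(unit, string, char)) = tup3(list(E), tup3(int, C, int), C).
Decompose tup3/3: list(list(T2)) = list(E),  tup3(int, T2, int) = tup3(int, C, int),  tup3(unit, string, char) = C.
Decompose list/1: list(T2) = E.
Bind E := list(T2); no other remaining equation mentions E.
Decompose tup3/3: int = int,  T2 = C,  int = int.
Delete trivial equation int = int.
Bind T2 := C; no other remaining equation mentions T2. Substituting into the earlier binding gives E := list(C).
Delete trivial equation int = int.
Bind C := tup3(unit, string, char). Substituting into the earlier bindings gives E := list(tup3(unit, string, char)), T2 := tup3(unit, string, char).
MGU = { E := list(tup3(unit, string, char)), T2 := tup3(unit, string, char), C := tup3(unit, string, char) }, so E := list(tup3(unit, string, char)).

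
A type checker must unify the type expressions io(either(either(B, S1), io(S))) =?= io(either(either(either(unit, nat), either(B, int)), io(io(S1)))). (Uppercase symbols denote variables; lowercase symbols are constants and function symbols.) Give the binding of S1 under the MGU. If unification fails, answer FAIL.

Decompose io/1: either(either(B, S1), io(S)) =?= either(either(either(unit, nat), either(B, int)), io(io(S1))).
Decompose either/2: either(B, S1) =?= either(either(unit, nat), either(B, int)),  io(S) =?= io(io(S1)).
Decompose either/2: B =?= either(unit, nat),  S1 =?= either(B, int).
Bind B := either(unit, nat); substituting into the one remaining equation that mentions B gives: S1 =?= either(either(unit, nat), int).
Bind S1 := either(either(unit, nat), int); substituting into the remaining equation gives: io(S) =?= io(io(either(either(unit, nat), int))).
Decompose io/1: S =?= io(either(either(unit, nat), int)).
Bind S := io(either(either(unit, nat), int)).
MGU = { B -> either(unit, nat), S1 -> either(either(unit, nat), int), S -> io(either(either(unit, nat), int)) }, so S1 -> either(either(unit, nat), int).

either(either(unit, nat), int)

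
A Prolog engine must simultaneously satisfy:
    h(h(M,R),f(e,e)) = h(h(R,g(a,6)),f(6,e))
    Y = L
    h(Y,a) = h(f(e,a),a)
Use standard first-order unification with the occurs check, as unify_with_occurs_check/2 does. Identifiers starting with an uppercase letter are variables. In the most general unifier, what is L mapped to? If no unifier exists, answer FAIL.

FAIL

Decompose h/2: h(M,R) = h(R,g(a,6)),  f(e,e) = f(6,e).
Decompose h/2: M = R,  R = g(a,6).
Bind M := R; no other remaining equation mentions M.
Bind R := g(a,6); no other remaining equation mentions R. Substituting into the earlier binding gives M := g(a,6).
Decompose f/2: e = 6,  e = e.
Clash: constants e and 6 differ; no unifier exists.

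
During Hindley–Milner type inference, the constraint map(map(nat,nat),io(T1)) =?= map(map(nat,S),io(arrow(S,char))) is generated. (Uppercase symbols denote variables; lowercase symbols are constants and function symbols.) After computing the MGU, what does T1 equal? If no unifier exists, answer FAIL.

arrow(nat,char)

Decompose map/2: map(nat,nat) =?= map(nat,S),  io(T1) =?= io(arrow(S,char)).
Decompose map/2: nat =?= nat,  nat =?= S.
Delete trivial equation nat =?= nat.
Bind S := nat; substituting into the remaining equation gives: io(T1) =?= io(arrow(nat,char)).
Decompose io/1: T1 =?= arrow(nat,char).
Bind T1 := arrow(nat,char).
MGU = { S -> nat, T1 -> arrow(nat,char) }, so T1 -> arrow(nat,char).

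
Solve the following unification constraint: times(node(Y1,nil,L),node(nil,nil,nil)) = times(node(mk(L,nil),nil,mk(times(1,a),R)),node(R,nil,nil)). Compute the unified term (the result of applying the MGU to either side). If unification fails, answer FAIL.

Decompose times/2: node(Y1,nil,L) = node(mk(L,nil),nil,mk(times(1,a),R)),  node(nil,nil,nil) = node(R,nil,nil).
Decompose node/3: Y1 = mk(L,nil),  nil = nil,  L = mk(times(1,a),R).
Bind Y1 := mk(L,nil); no other remaining equation mentions Y1.
Delete trivial equation nil = nil.
Bind L := mk(times(1,a),R); no other remaining equation mentions L. Substituting into the earlier binding gives Y1 := mk(mk(times(1,a),R),nil).
Decompose node/3: nil = R,  nil = nil,  nil = nil.
Bind R := nil; no other remaining equation mentions R. Substituting into the earlier bindings gives Y1 := mk(mk(times(1,a),nil),nil), L := mk(times(1,a),nil).
Delete trivial equation nil = nil.
Delete trivial equation nil = nil.
Applying the MGU to either side gives times(node(mk(mk(times(1,a),nil),nil),nil,mk(times(1,a),nil)),node(nil,nil,nil)).

times(node(mk(mk(times(1,a),nil),nil),nil,mk(times(1,a),nil)),node(nil,nil,nil))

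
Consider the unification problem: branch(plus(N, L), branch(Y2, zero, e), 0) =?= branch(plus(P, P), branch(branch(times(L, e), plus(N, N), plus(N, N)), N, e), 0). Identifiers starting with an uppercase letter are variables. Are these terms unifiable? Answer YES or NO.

YES

Decompose branch/3: plus(N, L) =?= plus(P, P),  branch(Y2, zero, e) =?= branch(branch(times(L, e), plus(N, N), plus(N, N)), N, e),  0 =?= 0.
Decompose plus/2: N =?= P,  L =?= P.
Bind N := P; substituting into the one remaining equation that mentions N gives: branch(Y2, zero, e) =?= branch(branch(times(L, e), plus(P, P), plus(P, P)), P, e).
Bind L := P; substituting into the one remaining equation that mentions L gives: branch(Y2, zero, e) =?= branch(branch(times(P, e), plus(P, P), plus(P, P)), P, e).
Decompose branch/3: Y2 =?= branch(times(P, e), plus(P, P), plus(P, P)),  zero =?= P,  e =?= e.
Bind Y2 := branch(times(P, e), plus(P, P), plus(P, P)); no other remaining equation mentions Y2.
Bind P := zero; no other remaining equation mentions P. Substituting into the earlier bindings gives N := zero, L := zero, Y2 := branch(times(zero, e), plus(zero, zero), plus(zero, zero)).
Delete trivial equation e =?= e.
Delete trivial equation 0 =?= 0.
No equations remain and no clash or occurs-check failure arose, so a unifier exists.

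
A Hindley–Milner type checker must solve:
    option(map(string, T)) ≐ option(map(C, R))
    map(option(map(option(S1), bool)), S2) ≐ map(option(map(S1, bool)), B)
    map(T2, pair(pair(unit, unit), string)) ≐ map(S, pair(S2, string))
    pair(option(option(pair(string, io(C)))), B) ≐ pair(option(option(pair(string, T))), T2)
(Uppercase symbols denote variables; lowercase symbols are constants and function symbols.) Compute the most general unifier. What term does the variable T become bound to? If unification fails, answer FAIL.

Decompose option/1: map(string, T) ≐ map(C, R).
Decompose map/2: string ≐ C,  T ≐ R.
Bind C := string; substituting into the one remaining equation that mentions C gives: pair(option(option(pair(string, io(string)))), B) ≐ pair(option(option(pair(string, T))), T2).
Bind T := R; substituting into the one remaining equation that mentions T gives: pair(option(option(pair(string, io(string)))), B) ≐ pair(option(option(pair(string, R))), T2).
Decompose map/2: option(map(option(S1), bool)) ≐ option(map(S1, bool)),  S2 ≐ B.
Decompose option/1: map(option(S1), bool) ≐ map(S1, bool).
Decompose map/2: option(S1) ≐ S1,  bool ≐ bool.
Occurs check fails: S1 occurs in option(S1); the equation S1 ≐ option(S1) has no finite solution.

FAIL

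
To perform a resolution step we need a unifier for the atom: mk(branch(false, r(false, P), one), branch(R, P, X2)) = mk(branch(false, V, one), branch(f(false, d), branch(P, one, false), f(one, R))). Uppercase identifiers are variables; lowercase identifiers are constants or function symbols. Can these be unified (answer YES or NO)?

NO

Decompose mk/2: branch(false, r(false, P), one) = branch(false, V, one),  branch(R, P, X2) = branch(f(false, d), branch(P, one, false), f(one, R)).
Decompose branch/3: false = false,  r(false, P) = V,  one = one.
Delete trivial equation false = false.
Bind V := r(false, P); no other remaining equation mentions V.
Delete trivial equation one = one.
Decompose branch/3: R = f(false, d),  P = branch(P, one, false),  X2 = f(one, R).
Bind R := f(false, d); substituting into the one remaining equation that mentions R gives: X2 = f(one, f(false, d)).
Occurs check fails: P occurs in branch(P, one, false); the equation P = branch(P, one, false) has no finite solution.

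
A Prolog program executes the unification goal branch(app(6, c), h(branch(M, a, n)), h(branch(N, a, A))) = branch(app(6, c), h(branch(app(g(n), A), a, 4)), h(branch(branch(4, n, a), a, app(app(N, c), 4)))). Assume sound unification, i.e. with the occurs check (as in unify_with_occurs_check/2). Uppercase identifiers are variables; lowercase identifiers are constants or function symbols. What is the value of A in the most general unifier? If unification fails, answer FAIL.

Decompose branch/3: app(6, c) = app(6, c),  h(branch(M, a, n)) = h(branch(app(g(n), A), a, 4)),  h(branch(N, a, A)) = h(branch(branch(4, n, a), a, app(app(N, c), 4))).
Delete trivial equation app(6, c) = app(6, c).
Decompose h/1: branch(M, a, n) = branch(app(g(n), A), a, 4).
Decompose branch/3: M = app(g(n), A),  a = a,  n = 4.
Bind M := app(g(n), A); no other remaining equation mentions M.
Delete trivial equation a = a.
Clash: constants n and 4 differ; no unifier exists.

FAIL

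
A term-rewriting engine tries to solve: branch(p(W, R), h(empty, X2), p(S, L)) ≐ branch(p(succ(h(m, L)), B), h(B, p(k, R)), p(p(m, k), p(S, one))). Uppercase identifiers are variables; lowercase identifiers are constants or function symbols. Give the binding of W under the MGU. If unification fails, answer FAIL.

Decompose branch/3: p(W, R) ≐ p(succ(h(m, L)), B),  h(empty, X2) ≐ h(B, p(k, R)),  p(S, L) ≐ p(p(m, k), p(S, one)).
Decompose p/2: W ≐ succ(h(m, L)),  R ≐ B.
Bind W := succ(h(m, L)); no other remaining equation mentions W.
Bind R := B; substituting into the one remaining equation that mentions R gives: h(empty, X2) ≐ h(B, p(k, B)).
Decompose h/2: empty ≐ B,  X2 ≐ p(k, B).
Bind B := empty; substituting into the one remaining equation that mentions B gives: X2 ≐ p(k, empty). Substituting into the earlier binding gives R := empty.
Bind X2 := p(k, empty); no other remaining equation mentions X2.
Decompose p/2: S ≐ p(m, k),  L ≐ p(S, one).
Bind S := p(m, k); substituting into the remaining equation gives: L ≐ p(p(m, k), one).
Bind L := p(p(m, k), one). Substituting into the earlier binding gives W := succ(h(m, p(p(m, k), one))).
MGU = { W ↦ succ(h(m, p(p(m, k), one))), R ↦ empty, B ↦ empty, X2 ↦ p(k, empty), S ↦ p(m, k), L ↦ p(p(m, k), one) }, so W ↦ succ(h(m, p(p(m, k), one))).

succ(h(m, p(p(m, k), one)))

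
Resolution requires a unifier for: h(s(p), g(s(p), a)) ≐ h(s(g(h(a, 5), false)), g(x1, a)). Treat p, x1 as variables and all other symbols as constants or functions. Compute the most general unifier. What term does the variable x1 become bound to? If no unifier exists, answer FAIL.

s(g(h(a, 5), false))

Decompose h/2: s(p) ≐ s(g(h(a, 5), false)),  g(s(p), a) ≐ g(x1, a).
Decompose s/1: p ≐ g(h(a, 5), false).
Bind p := g(h(a, 5), false); substituting into the remaining equation gives: g(s(g(h(a, 5), false)), a) ≐ g(x1, a).
Decompose g/2: s(g(h(a, 5), false)) ≐ x1,  a ≐ a.
Bind x1 := s(g(h(a, 5), false)); no other remaining equation mentions x1.
Delete trivial equation a ≐ a.
MGU = { p := g(h(a, 5), false), x1 := s(g(h(a, 5), false)) }, so x1 := s(g(h(a, 5), false)).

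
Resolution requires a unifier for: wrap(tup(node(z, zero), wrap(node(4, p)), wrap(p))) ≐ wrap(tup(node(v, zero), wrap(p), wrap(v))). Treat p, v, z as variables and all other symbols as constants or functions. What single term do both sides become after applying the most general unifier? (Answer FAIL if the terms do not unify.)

FAIL

Decompose wrap/1: tup(node(z, zero), wrap(node(4, p)), wrap(p)) ≐ tup(node(v, zero), wrap(p), wrap(v)).
Decompose tup/3: node(z, zero) ≐ node(v, zero),  wrap(node(4, p)) ≐ wrap(p),  wrap(p) ≐ wrap(v).
Decompose node/2: z ≐ v,  zero ≐ zero.
Bind z := v; no other remaining equation mentions z.
Delete trivial equation zero ≐ zero.
Decompose wrap/1: node(4, p) ≐ p.
Occurs check fails: p occurs in node(4, p); the equation p ≐ node(4, p) has no finite solution.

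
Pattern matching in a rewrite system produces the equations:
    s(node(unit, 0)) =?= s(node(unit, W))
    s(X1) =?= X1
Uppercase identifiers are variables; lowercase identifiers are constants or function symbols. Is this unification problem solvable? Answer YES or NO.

Decompose s/1: node(unit, 0) =?= node(unit, W).
Decompose node/2: unit =?= unit,  0 =?= W.
Delete trivial equation unit =?= unit.
Bind W := 0; no other remaining equation mentions W.
Occurs check fails: X1 occurs in s(X1); the equation X1 =?= s(X1) has no finite solution.

NO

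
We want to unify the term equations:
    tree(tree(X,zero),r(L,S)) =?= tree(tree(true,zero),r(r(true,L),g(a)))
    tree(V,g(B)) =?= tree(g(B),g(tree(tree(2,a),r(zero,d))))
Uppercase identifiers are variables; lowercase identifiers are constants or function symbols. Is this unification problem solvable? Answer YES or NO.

NO

Decompose tree/2: tree(X,zero) =?= tree(true,zero),  r(L,S) =?= r(r(true,L),g(a)).
Decompose tree/2: X =?= true,  zero =?= zero.
Bind X := true; no other remaining equation mentions X.
Delete trivial equation zero =?= zero.
Decompose r/2: L =?= r(true,L),  S =?= g(a).
Occurs check fails: L occurs in r(true,L); the equation L =?= r(true,L) has no finite solution.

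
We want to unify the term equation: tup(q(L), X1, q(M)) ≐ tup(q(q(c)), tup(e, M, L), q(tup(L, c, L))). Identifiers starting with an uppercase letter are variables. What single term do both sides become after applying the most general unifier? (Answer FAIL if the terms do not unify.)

tup(q(q(c)), tup(e, tup(q(c), c, q(c)), q(c)), q(tup(q(c), c, q(c))))

Decompose tup/3: q(L) ≐ q(q(c)),  X1 ≐ tup(e, M, L),  q(M) ≐ q(tup(L, c, L)).
Decompose q/1: L ≐ q(c).
Bind L := q(c); substituting into the remaining equations gives: X1 ≐ tup(e, M, q(c)),  q(M) ≐ q(tup(q(c), c, q(c))).
Bind X1 := tup(e, M, q(c)); no other remaining equation mentions X1.
Decompose q/1: M ≐ tup(q(c), c, q(c)).
Bind M := tup(q(c), c, q(c)). Substituting into the earlier binding gives X1 := tup(e, tup(q(c), c, q(c)), q(c)).
Applying the MGU to either side gives tup(q(q(c)), tup(e, tup(q(c), c, q(c)), q(c)), q(tup(q(c), c, q(c)))).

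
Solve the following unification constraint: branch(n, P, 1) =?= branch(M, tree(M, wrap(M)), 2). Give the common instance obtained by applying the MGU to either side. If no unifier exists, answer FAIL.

Decompose branch/3: n =?= M,  P =?= tree(M, wrap(M)),  1 =?= 2.
Bind M := n; substituting into the one remaining equation that mentions M gives: P =?= tree(n, wrap(n)).
Bind P := tree(n, wrap(n)); no other remaining equation mentions P.
Clash: constants 1 and 2 differ; no unifier exists.

FAIL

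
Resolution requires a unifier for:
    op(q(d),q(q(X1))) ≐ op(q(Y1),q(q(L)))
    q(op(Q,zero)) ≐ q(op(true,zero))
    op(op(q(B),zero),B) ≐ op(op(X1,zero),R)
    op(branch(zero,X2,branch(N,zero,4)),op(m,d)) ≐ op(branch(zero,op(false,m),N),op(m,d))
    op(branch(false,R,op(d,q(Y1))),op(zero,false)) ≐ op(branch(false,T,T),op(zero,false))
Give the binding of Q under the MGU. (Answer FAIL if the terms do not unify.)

Decompose op/2: q(d) ≐ q(Y1),  q(q(X1)) ≐ q(q(L)).
Decompose q/1: d ≐ Y1.
Bind Y1 := d; substituting into the one remaining equation that mentions Y1 gives: op(branch(false,R,op(d,q(d))),op(zero,false)) ≐ op(branch(false,T,T),op(zero,false)).
Decompose q/1: q(X1) ≐ q(L).
Decompose q/1: X1 ≐ L.
Bind X1 := L; substituting into the one remaining equation that mentions X1 gives: op(op(q(B),zero),B) ≐ op(op(L,zero),R).
Decompose q/1: op(Q,zero) ≐ op(true,zero).
Decompose op/2: Q ≐ true,  zero ≐ zero.
Bind Q := true; no other remaining equation mentions Q.
Delete trivial equation zero ≐ zero.
Decompose op/2: op(q(B),zero) ≐ op(L,zero),  B ≐ R.
Decompose op/2: q(B) ≐ L,  zero ≐ zero.
Bind L := q(B); no other remaining equation mentions L. Substituting into the earlier binding gives X1 := q(B).
Delete trivial equation zero ≐ zero.
Bind B := R; no other remaining equation mentions B. Substituting into the earlier bindings gives X1 := q(R), L := q(R).
Decompose op/2: branch(zero,X2,branch(N,zero,4)) ≐ branch(zero,op(false,m),N),  op(m,d) ≐ op(m,d).
Decompose branch/3: zero ≐ zero,  X2 ≐ op(false,m),  branch(N,zero,4) ≐ N.
Delete trivial equation zero ≐ zero.
Bind X2 := op(false,m); no other remaining equation mentions X2.
Occurs check fails: N occurs in branch(N,zero,4); the equation N ≐ branch(N,zero,4) has no finite solution.

FAIL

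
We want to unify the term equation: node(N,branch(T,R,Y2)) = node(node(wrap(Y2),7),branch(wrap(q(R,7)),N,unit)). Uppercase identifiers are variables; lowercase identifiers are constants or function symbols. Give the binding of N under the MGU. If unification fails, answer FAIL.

node(wrap(unit),7)

Decompose node/2: N = node(wrap(Y2),7),  branch(T,R,Y2) = branch(wrap(q(R,7)),N,unit).
Bind N := node(wrap(Y2),7); substituting into the remaining equation gives: branch(T,R,Y2) = branch(wrap(q(R,7)),node(wrap(Y2),7),unit).
Decompose branch/3: T = wrap(q(R,7)),  R = node(wrap(Y2),7),  Y2 = unit.
Bind T := wrap(q(R,7)); no other remaining equation mentions T.
Bind R := node(wrap(Y2),7); no other remaining equation mentions R. Substituting into the earlier binding gives T := wrap(q(node(wrap(Y2),7),7)).
Bind Y2 := unit. Substituting into the earlier bindings gives N := node(wrap(unit),7), T := wrap(q(node(wrap(unit),7),7)), R := node(wrap(unit),7).
MGU = { N := node(wrap(unit),7), T := wrap(q(node(wrap(unit),7),7)), R := node(wrap(unit),7), Y2 := unit }, so N := node(wrap(unit),7).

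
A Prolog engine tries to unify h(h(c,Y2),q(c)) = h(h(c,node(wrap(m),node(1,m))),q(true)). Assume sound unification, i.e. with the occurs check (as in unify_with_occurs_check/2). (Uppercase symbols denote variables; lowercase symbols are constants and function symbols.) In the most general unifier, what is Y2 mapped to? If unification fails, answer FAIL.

Decompose h/2: h(c,Y2) = h(c,node(wrap(m),node(1,m))),  q(c) = q(true).
Decompose h/2: c = c,  Y2 = node(wrap(m),node(1,m)).
Delete trivial equation c = c.
Bind Y2 := node(wrap(m),node(1,m)); no other remaining equation mentions Y2.
Decompose q/1: c = true.
Clash: constants c and true differ; no unifier exists.

FAIL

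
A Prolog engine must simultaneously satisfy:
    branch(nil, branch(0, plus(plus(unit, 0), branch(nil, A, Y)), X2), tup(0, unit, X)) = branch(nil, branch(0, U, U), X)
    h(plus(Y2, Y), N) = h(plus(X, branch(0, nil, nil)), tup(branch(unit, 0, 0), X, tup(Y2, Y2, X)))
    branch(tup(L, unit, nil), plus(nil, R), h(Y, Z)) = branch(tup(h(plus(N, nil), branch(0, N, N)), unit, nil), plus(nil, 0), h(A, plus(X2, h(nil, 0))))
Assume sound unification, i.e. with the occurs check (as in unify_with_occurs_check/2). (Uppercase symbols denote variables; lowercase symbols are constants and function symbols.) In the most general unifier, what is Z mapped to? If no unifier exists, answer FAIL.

FAIL

Decompose branch/3: nil = nil,  branch(0, plus(plus(unit, 0), branch(nil, A, Y)), X2) = branch(0, U, U),  tup(0, unit, X) = X.
Delete trivial equation nil = nil.
Decompose branch/3: 0 = 0,  plus(plus(unit, 0), branch(nil, A, Y)) = U,  X2 = U.
Delete trivial equation 0 = 0.
Bind U := plus(plus(unit, 0), branch(nil, A, Y)); substituting into the one remaining equation that mentions U gives: X2 = plus(plus(unit, 0), branch(nil, A, Y)).
Bind X2 := plus(plus(unit, 0), branch(nil, A, Y)); substituting into the one remaining equation that mentions X2 gives: branch(tup(L, unit, nil), plus(nil, R), h(Y, Z)) = branch(tup(h(plus(N, nil), branch(0, N, N)), unit, nil), plus(nil, 0), h(A, plus(plus(plus(unit, 0), branch(nil, A, Y)), h(nil, 0)))).
Occurs check fails: X occurs in tup(0, unit, X); the equation X = tup(0, unit, X) has no finite solution.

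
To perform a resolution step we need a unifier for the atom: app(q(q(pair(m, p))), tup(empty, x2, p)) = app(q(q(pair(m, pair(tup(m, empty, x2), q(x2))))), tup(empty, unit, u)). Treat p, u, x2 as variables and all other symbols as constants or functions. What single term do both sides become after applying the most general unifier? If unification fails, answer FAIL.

app(q(q(pair(m, pair(tup(m, empty, unit), q(unit))))), tup(empty, unit, pair(tup(m, empty, unit), q(unit))))

Decompose app/2: q(q(pair(m, p))) = q(q(pair(m, pair(tup(m, empty, x2), q(x2))))),  tup(empty, x2, p) = tup(empty, unit, u).
Decompose q/1: q(pair(m, p)) = q(pair(m, pair(tup(m, empty, x2), q(x2)))).
Decompose q/1: pair(m, p) = pair(m, pair(tup(m, empty, x2), q(x2))).
Decompose pair/2: m = m,  p = pair(tup(m, empty, x2), q(x2)).
Delete trivial equation m = m.
Bind p := pair(tup(m, empty, x2), q(x2)); substituting into the remaining equation gives: tup(empty, x2, pair(tup(m, empty, x2), q(x2))) = tup(empty, unit, u).
Decompose tup/3: empty = empty,  x2 = unit,  pair(tup(m, empty, x2), q(x2)) = u.
Delete trivial equation empty = empty.
Bind x2 := unit; substituting into the remaining equation gives: pair(tup(m, empty, unit), q(unit)) = u. Substituting into the earlier binding gives p := pair(tup(m, empty, unit), q(unit)).
Bind u := pair(tup(m, empty, unit), q(unit)).
Applying the MGU to either side gives app(q(q(pair(m, pair(tup(m, empty, unit), q(unit))))), tup(empty, unit, pair(tup(m, empty, unit), q(unit)))).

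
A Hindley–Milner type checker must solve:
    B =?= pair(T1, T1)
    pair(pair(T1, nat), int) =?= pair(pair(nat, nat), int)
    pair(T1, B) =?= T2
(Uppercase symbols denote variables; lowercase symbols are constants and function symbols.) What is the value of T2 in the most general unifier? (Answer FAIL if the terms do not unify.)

pair(nat, pair(nat, nat))

Bind B := pair(T1, T1); substituting into the one remaining equation that mentions B gives: pair(T1, pair(T1, T1)) =?= T2.
Decompose pair/2: pair(T1, nat) =?= pair(nat, nat),  int =?= int.
Decompose pair/2: T1 =?= nat,  nat =?= nat.
Bind T1 := nat; substituting into the one remaining equation that mentions T1 gives: pair(nat, pair(nat, nat)) =?= T2. Substituting into the earlier binding gives B := pair(nat, nat).
Delete trivial equation nat =?= nat.
Delete trivial equation int =?= int.
Bind T2 := pair(nat, pair(nat, nat)).
MGU = { B -> pair(nat, nat), T1 -> nat, T2 -> pair(nat, pair(nat, nat)) }, so T2 -> pair(nat, pair(nat, nat)).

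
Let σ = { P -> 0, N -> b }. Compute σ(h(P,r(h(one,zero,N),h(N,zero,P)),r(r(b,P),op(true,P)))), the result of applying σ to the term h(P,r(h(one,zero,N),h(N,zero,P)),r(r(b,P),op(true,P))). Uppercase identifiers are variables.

Replace each occurrence of P with 0.
Replace each occurrence of N with b.
Result: h(0,r(h(one,zero,b),h(b,zero,0)),r(r(b,0),op(true,0))).

h(0,r(h(one,zero,b),h(b,zero,0)),r(r(b,0),op(true,0)))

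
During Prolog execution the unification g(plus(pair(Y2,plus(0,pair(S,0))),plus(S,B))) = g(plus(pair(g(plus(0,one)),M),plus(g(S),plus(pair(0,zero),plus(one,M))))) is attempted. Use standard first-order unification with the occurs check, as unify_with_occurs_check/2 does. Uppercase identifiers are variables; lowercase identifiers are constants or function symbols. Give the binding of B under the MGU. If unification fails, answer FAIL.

FAIL

Decompose g/1: plus(pair(Y2,plus(0,pair(S,0))),plus(S,B)) = plus(pair(g(plus(0,one)),M),plus(g(S),plus(pair(0,zero),plus(one,M)))).
Decompose plus/2: pair(Y2,plus(0,pair(S,0))) = pair(g(plus(0,one)),M),  plus(S,B) = plus(g(S),plus(pair(0,zero),plus(one,M))).
Decompose pair/2: Y2 = g(plus(0,one)),  plus(0,pair(S,0)) = M.
Bind Y2 := g(plus(0,one)); no other remaining equation mentions Y2.
Bind M := plus(0,pair(S,0)); substituting into the remaining equation gives: plus(S,B) = plus(g(S),plus(pair(0,zero),plus(one,plus(0,pair(S,0))))).
Decompose plus/2: S = g(S),  B = plus(pair(0,zero),plus(one,plus(0,pair(S,0)))).
Occurs check fails: S occurs in g(S); the equation S = g(S) has no finite solution.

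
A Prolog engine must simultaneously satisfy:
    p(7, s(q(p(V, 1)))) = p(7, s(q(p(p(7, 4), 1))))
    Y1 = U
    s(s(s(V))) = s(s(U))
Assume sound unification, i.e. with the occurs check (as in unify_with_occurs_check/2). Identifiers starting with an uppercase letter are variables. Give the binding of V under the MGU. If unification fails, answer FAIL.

Decompose p/2: 7 = 7,  s(q(p(V, 1))) = s(q(p(p(7, 4), 1))).
Delete trivial equation 7 = 7.
Decompose s/1: q(p(V, 1)) = q(p(p(7, 4), 1)).
Decompose q/1: p(V, 1) = p(p(7, 4), 1).
Decompose p/2: V = p(7, 4),  1 = 1.
Bind V := p(7, 4); substituting into the one remaining equation that mentions V gives: s(s(s(p(7, 4)))) = s(s(U)).
Delete trivial equation 1 = 1.
Bind Y1 := U; no other remaining equation mentions Y1.
Decompose s/1: s(s(p(7, 4))) = s(U).
Decompose s/1: s(p(7, 4)) = U.
Bind U := s(p(7, 4)). Substituting into the earlier binding gives Y1 := s(p(7, 4)).
MGU = { V = p(7, 4), Y1 = s(p(7, 4)), U = s(p(7, 4)) }, so V = p(7, 4).

p(7, 4)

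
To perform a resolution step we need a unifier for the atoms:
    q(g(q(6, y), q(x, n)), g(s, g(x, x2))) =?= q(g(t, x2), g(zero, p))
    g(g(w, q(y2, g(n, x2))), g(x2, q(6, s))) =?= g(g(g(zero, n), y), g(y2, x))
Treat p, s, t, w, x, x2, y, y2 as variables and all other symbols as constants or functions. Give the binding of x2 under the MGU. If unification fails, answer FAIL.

Decompose q/2: g(q(6, y), q(x, n)) =?= g(t, x2),  g(s, g(x, x2)) =?= g(zero, p).
Decompose g/2: q(6, y) =?= t,  q(x, n) =?= x2.
Bind t := q(6, y); no other remaining equation mentions t.
Bind x2 := q(x, n); substituting into the remaining equations gives: g(s, g(x, q(x, n))) =?= g(zero, p),  g(g(w, q(y2, g(n, q(x, n)))), g(q(x, n), q(6, s))) =?= g(g(g(zero, n), y), g(y2, x)).
Decompose g/2: s =?= zero,  g(x, q(x, n)) =?= p.
Bind s := zero; substituting into the one remaining equation that mentions s gives: g(g(w, q(y2, g(n, q(x, n)))), g(q(x, n), q(6, zero))) =?= g(g(g(zero, n), y), g(y2, x)).
Bind p := g(x, q(x, n)); no other remaining equation mentions p.
Decompose g/2: g(w, q(y2, g(n, q(x, n)))) =?= g(g(zero, n), y),  g(q(x, n), q(6, zero)) =?= g(y2, x).
Decompose g/2: w =?= g(zero, n),  q(y2, g(n, q(x, n))) =?= y.
Bind w := g(zero, n); no other remaining equation mentions w.
Bind y := q(y2, g(n, q(x, n))); no other remaining equation mentions y. Substituting into the earlier binding gives t := q(6, q(y2, g(n, q(x, n)))).
Decompose g/2: q(x, n) =?= y2,  q(6, zero) =?= x.
Bind y2 := q(x, n); no other remaining equation mentions y2. Substituting into the earlier bindings gives t := q(6, q(q(x, n), g(n, q(x, n)))), y := q(q(x, n), g(n, q(x, n))).
Bind x := q(6, zero). Substituting into the earlier bindings gives t := q(6, q(q(q(6, zero), n), g(n, q(q(6, zero), n)))), x2 := q(q(6, zero), n), p := g(q(6, zero), q(q(6, zero), n)), y := q(q(q(6, zero), n), g(n, q(q(6, zero), n))), y2 := q(q(6, zero), n).
MGU = { t -> q(6, q(q(q(6, zero), n), g(n, q(q(6, zero), n)))), x2 -> q(q(6, zero), n), s -> zero, p -> g(q(6, zero), q(q(6, zero), n)), w -> g(zero, n), y -> q(q(q(6, zero), n), g(n, q(q(6, zero), n))), y2 -> q(q(6, zero), n), x -> q(6, zero) }, so x2 -> q(q(6, zero), n).

q(q(6, zero), n)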